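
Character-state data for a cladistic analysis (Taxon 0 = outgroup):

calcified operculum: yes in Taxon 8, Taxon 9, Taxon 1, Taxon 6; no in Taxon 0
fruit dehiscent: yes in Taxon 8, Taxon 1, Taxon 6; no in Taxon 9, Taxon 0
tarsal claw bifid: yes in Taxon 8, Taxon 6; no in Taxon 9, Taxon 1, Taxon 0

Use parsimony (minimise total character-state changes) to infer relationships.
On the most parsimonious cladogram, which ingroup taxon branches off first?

Taxon 9

The outgroup has state 'no' for every character, so 'yes' is the derived state throughout.
calcified operculum (derived state 'yes') is shared by all ingroup taxa — unites the whole ingroup.
Only Taxon 1, Taxon 6, and Taxon 8 show the derived state 'yes' for fruit dehiscent, supporting them as a clade.
tarsal claw bifid (derived state 'yes') is shared by Taxon 6 and Taxon 8 — a synapomorphy uniting that clade.
Most parsimonious ingroup topology: ((Taxon 1,(Taxon 6,Taxon 8)),Taxon 9).
Taxon 9 is sister to the clade containing all other ingroup taxa, so it is the earliest-diverging (most basal) ingroup lineage.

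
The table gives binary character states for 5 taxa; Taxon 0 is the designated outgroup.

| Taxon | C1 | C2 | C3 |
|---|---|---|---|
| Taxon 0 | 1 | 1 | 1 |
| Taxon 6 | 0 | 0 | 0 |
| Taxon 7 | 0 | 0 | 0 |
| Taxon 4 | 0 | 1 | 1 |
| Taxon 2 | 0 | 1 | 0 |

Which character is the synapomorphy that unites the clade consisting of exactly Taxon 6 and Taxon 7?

C2

The outgroup has state '1' for every character, so '0' is the derived state throughout.
C1 (derived state '0') is shared by all ingroup taxa — unites the whole ingroup.
C2: derived state '0' in Taxon 6 and Taxon 7 only — synapomorphy for {Taxon 6, Taxon 7}.
C3: derived state '0' in Taxon 2, Taxon 6, and Taxon 7 only — synapomorphy for {Taxon 2, Taxon 6, Taxon 7}.
Most parsimonious ingroup topology: (((Taxon 6,Taxon 7),Taxon 2),Taxon 4).
The clade {Taxon 6, Taxon 7} is supported by C2: its derived state '0' occurs in exactly those taxa and in no other taxon (including the outgroup).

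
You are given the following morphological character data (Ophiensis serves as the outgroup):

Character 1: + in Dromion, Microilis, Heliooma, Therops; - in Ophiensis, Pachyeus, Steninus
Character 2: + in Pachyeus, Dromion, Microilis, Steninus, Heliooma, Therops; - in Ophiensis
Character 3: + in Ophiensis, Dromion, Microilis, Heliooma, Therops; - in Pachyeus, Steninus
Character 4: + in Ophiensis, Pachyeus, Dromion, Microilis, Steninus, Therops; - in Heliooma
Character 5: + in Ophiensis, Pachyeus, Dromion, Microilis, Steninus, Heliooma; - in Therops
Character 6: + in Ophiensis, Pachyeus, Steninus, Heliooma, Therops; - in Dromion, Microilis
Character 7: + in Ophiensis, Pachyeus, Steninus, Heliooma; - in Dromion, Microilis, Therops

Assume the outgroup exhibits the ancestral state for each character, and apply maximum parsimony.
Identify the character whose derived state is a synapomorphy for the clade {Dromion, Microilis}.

Character polarity is set by the outgroup: the derived state is whichever differs from the outgroup's state, so for Character 3, Character 4, Character 5, Character 6, Character 7 the derived state is '-', and for the remaining characters it is '+'.
Only Dromion, Heliooma, Microilis, and Therops show the derived state '+' for Character 1, supporting them as a clade.
All ingroup taxa share the derived state '+' for Character 2; it defines the ingroup but does not resolve relationships within it.
Character 3 (derived state '-') is shared by Pachyeus and Steninus — a synapomorphy uniting that clade.
Character 4: derived state '-' in Heliooma only — an autapomorphy, so it tells us nothing about relationships among taxa.
Character 5: derived state '-' in Therops only — an autapomorphy, so it tells us nothing about relationships among taxa.
Only Dromion and Microilis show the derived state '-' for Character 6, supporting them as a clade.
Only Dromion, Microilis, and Therops show the derived state '-' for Character 7, supporting them as a clade.
Most parsimonious ingroup topology: ((Pachyeus,Steninus),(((Dromion,Microilis),Therops),Heliooma)).
The clade {Dromion, Microilis} is supported by Character 6: its derived state '-' occurs in exactly those taxa and in no other taxon (including the outgroup).

Character 6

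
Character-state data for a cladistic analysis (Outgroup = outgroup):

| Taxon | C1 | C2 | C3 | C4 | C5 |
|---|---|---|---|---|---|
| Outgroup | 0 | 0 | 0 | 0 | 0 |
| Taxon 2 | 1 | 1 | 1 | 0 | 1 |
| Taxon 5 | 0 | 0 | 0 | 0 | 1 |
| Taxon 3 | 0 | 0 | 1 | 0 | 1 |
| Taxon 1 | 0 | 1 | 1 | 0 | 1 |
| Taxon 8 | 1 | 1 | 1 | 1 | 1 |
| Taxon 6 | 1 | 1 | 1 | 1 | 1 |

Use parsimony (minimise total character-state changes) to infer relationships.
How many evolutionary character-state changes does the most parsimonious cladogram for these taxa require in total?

The outgroup has state '0' for every character, so '1' is the derived state throughout.
Only Taxon 2, Taxon 6, and Taxon 8 show the derived state '1' for C1, supporting them as a clade.
C2: derived state '1' in Taxon 1, Taxon 2, Taxon 6, and Taxon 8 only — synapomorphy for {Taxon 1, Taxon 2, Taxon 6, Taxon 8}.
C3: derived state '1' in Taxon 1, Taxon 2, Taxon 3, Taxon 6, and Taxon 8 only — synapomorphy for {Taxon 1, Taxon 2, Taxon 3, Taxon 6, Taxon 8}.
Only Taxon 6 and Taxon 8 show the derived state '1' for C4, supporting them as a clade.
All ingroup taxa share the derived state '1' for C5; it defines the ingroup but does not resolve relationships within it.
Most parsimonious ingroup topology: ((((Taxon 2,(Taxon 8,Taxon 6)),Taxon 1),Taxon 3),Taxon 5).
Changes per character on this tree: C1: 1; C2: 1; C3: 1; C4: 1; C5: 1.
Total = 5.

5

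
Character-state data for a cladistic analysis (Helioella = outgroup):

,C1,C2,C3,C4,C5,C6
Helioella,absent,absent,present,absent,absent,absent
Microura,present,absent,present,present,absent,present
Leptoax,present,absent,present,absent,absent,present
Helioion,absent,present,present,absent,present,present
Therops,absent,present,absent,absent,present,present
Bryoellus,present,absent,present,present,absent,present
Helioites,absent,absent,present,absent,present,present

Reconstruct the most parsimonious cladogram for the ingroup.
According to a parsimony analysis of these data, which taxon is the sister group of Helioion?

Character polarity is set by the outgroup: the derived state is whichever differs from the outgroup's state, so for C3 the derived state is 'absent', and for the remaining characters it is 'present'.
C1 (derived state 'present') is shared by Bryoellus, Leptoax, and Microura — a synapomorphy uniting that clade.
Only Helioion and Therops show the derived state 'present' for C2, supporting them as a clade.
C3 (derived state 'absent') is unique to Therops (autapomorphy; uninformative for grouping).
C4: derived state 'present' in Bryoellus and Microura only — synapomorphy for {Bryoellus, Microura}.
C5 (derived state 'present') is shared by Helioion, Helioites, and Therops — a synapomorphy uniting that clade.
C6 (derived state 'present') is shared by all ingroup taxa — unites the whole ingroup.
Most parsimonious ingroup topology: (((Microura,Bryoellus),Leptoax),((Helioion,Therops),Helioites)).
Helioion and Therops form a cherry on this tree, so they are sister taxa.

Therops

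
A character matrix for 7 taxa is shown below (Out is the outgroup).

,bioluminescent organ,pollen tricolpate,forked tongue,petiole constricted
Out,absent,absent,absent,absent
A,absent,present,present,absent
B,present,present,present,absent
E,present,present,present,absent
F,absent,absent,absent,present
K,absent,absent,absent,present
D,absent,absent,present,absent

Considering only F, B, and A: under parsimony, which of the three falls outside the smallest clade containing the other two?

F

The outgroup has state 'absent' for every character, so 'present' is the derived state throughout.
bioluminescent organ: derived state 'present' in B and E only — synapomorphy for {B, E}.
Only A, B, and E show the derived state 'present' for pollen tricolpate, supporting them as a clade.
Only A, B, D, and E show the derived state 'present' for forked tongue, supporting them as a clade.
Only F and K show the derived state 'present' for petiole constricted, supporting them as a clade.
Most parsimonious ingroup topology: (((A,(B,E)),D),(F,K)).
B and A share a more recent common ancestor with each other than either does with F, so F is the least closely related of the three.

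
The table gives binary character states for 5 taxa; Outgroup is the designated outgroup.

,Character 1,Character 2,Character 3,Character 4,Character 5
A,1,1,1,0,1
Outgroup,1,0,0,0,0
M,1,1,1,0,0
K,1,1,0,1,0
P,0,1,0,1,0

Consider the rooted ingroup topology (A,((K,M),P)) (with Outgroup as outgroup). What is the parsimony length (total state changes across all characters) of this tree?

7

Map each character onto (A,((K,M),P)) (rooted by Outgroup) and count the minimum state changes it requires (Fitch parsimony):
Character 1: 1; Character 2: 1; Character 3: 2; Character 4: 2; Character 5: 1.
Total tree length = 7.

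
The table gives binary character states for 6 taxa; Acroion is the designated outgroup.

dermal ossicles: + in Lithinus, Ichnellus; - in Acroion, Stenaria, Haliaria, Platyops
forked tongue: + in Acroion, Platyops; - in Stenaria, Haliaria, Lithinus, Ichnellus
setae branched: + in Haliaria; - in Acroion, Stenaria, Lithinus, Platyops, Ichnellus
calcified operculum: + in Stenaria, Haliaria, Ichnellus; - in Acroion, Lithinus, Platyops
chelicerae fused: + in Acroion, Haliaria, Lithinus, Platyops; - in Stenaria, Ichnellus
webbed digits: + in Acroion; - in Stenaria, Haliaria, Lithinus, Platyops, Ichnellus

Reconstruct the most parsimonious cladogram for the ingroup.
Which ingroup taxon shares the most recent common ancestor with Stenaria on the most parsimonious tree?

Ichnellus

Character polarity is set by the outgroup: the derived state is whichever differs from the outgroup's state, so for forked tongue, chelicerae fused, webbed digits the derived state is '-', and for the remaining characters it is '+'.
dermal ossicles groups Ichnellus and Lithinus, which is incompatible with the clades supported by the remaining characters; treating it as convergent (homoplasy) costs fewer steps than any alternative tree.
Only Haliaria, Ichnellus, Lithinus, and Stenaria show the derived state '-' for forked tongue, supporting them as a clade.
setae branched (derived state '+') is unique to Haliaria (autapomorphy; uninformative for grouping).
calcified operculum (derived state '+') is shared by Haliaria, Ichnellus, and Stenaria — a synapomorphy uniting that clade.
chelicerae fused (derived state '-') is shared by Ichnellus and Stenaria — a synapomorphy uniting that clade.
All ingroup taxa share the derived state '-' for webbed digits; it defines the ingroup but does not resolve relationships within it.
Most parsimonious ingroup topology: ((((Stenaria,Ichnellus),Haliaria),Lithinus),Platyops).
Stenaria and Ichnellus form a cherry on this tree, so they are sister taxa.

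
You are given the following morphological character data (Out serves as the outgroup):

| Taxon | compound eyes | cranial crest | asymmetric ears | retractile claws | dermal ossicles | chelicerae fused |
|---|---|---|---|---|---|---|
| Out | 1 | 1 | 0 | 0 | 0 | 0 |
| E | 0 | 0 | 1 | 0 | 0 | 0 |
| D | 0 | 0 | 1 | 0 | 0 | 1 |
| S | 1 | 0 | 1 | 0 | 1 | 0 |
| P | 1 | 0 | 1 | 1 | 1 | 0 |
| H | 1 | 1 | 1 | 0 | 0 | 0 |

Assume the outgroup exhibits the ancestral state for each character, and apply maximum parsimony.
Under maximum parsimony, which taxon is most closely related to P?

S

Character polarity is set by the outgroup: the derived state is whichever differs from the outgroup's state, so for compound eyes, cranial crest the derived state is '0', and for the remaining characters it is '1'.
compound eyes: derived state '0' in D and E only — synapomorphy for {D, E}.
cranial crest: derived state '0' in D, E, P, and S only — synapomorphy for {D, E, P, S}.
asymmetric ears (derived state '1') is shared by all ingroup taxa — unites the whole ingroup.
retractile claws: derived state '1' in P only — an autapomorphy, so it tells us nothing about relationships among taxa.
dermal ossicles (derived state '1') is shared by P and S — a synapomorphy uniting that clade.
chelicerae fused: derived state '1' in D only — an autapomorphy, so it tells us nothing about relationships among taxa.
Most parsimonious ingroup topology: (((E,D),(S,P)),H).
P and S form a cherry on this tree, so they are sister taxa.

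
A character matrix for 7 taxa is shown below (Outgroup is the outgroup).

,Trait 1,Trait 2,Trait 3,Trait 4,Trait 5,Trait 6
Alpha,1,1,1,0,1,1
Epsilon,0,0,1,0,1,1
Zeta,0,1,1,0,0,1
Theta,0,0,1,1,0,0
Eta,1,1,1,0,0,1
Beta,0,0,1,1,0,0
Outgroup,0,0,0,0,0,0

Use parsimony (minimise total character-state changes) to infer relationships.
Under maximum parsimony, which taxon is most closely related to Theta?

Beta

The outgroup has state '0' for every character, so '1' is the derived state throughout.
Trait 1 (derived state '1') is shared by Alpha and Eta — a synapomorphy uniting that clade.
Trait 2 (derived state '1') is shared by Alpha, Eta, and Zeta — a synapomorphy uniting that clade.
All ingroup taxa share the derived state '1' for Trait 3; it defines the ingroup but does not resolve relationships within it.
Only Beta and Theta show the derived state '1' for Trait 4, supporting them as a clade.
Trait 5 groups Alpha and Epsilon, which is incompatible with the clades supported by the remaining characters; treating it as convergent (homoplasy) costs fewer steps than any alternative tree.
Trait 6: derived state '1' in Alpha, Epsilon, Eta, and Zeta only — synapomorphy for {Alpha, Epsilon, Eta, Zeta}.
Most parsimonious ingroup topology: (((Zeta,(Alpha,Eta)),Epsilon),(Beta,Theta)).
Theta and Beta form a cherry on this tree, so they are sister taxa.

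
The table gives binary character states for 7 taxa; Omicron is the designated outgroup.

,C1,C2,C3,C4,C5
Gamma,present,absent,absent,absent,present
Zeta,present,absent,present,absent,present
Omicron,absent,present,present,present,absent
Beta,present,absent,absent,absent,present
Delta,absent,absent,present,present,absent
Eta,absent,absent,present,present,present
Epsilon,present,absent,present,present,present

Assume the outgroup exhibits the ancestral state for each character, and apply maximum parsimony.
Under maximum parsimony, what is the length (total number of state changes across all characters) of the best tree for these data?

5

Character polarity is set by the outgroup: the derived state is whichever differs from the outgroup's state, so for C2, C3, C4 the derived state is 'absent', and for the remaining characters it is 'present'.
C1 (derived state 'present') is shared by Beta, Epsilon, Gamma, and Zeta — a synapomorphy uniting that clade.
All ingroup taxa share the derived state 'absent' for C2; it defines the ingroup but does not resolve relationships within it.
C3 (derived state 'absent') is shared by Beta and Gamma — a synapomorphy uniting that clade.
C4: derived state 'absent' in Beta, Gamma, and Zeta only — synapomorphy for {Beta, Gamma, Zeta}.
C5 (derived state 'present') is shared by Beta, Epsilon, Eta, Gamma, and Zeta — a synapomorphy uniting that clade.
Most parsimonious ingroup topology: ((((Zeta,(Beta,Gamma)),Epsilon),Eta),Delta).
Changes per character on this tree: C1: 1; C2: 1; C3: 1; C4: 1; C5: 1.
Total = 5.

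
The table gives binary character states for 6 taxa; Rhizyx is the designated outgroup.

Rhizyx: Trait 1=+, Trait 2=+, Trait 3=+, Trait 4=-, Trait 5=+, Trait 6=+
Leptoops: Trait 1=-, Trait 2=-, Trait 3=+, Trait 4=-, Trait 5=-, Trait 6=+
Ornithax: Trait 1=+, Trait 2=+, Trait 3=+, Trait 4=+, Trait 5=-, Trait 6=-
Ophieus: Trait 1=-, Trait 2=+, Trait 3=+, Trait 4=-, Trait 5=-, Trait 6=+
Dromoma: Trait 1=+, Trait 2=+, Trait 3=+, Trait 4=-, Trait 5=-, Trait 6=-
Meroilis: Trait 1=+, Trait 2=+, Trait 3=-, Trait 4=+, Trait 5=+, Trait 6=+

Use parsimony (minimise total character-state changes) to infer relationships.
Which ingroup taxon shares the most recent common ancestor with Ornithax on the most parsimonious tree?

Character polarity is set by the outgroup: the derived state is whichever differs from the outgroup's state, so for Trait 1, Trait 2, Trait 3, Trait 5, Trait 6 the derived state is '-', and for the remaining characters it is '+'.
Trait 1 (derived state '-') is shared by Leptoops and Ophieus — a synapomorphy uniting that clade.
Trait 2: derived state '-' in Leptoops only — an autapomorphy, so it tells us nothing about relationships among taxa.
Trait 3: derived state '-' in Meroilis only — an autapomorphy, so it tells us nothing about relationships among taxa.
Trait 4 (state '+') occurs in Meroilis and Ornithax but conflicts with the nesting implied by the other characters — most parsimoniously interpreted as homoplasy.
Trait 5: derived state '-' in Dromoma, Leptoops, Ophieus, and Ornithax only — synapomorphy for {Dromoma, Leptoops, Ophieus, Ornithax}.
Trait 6: derived state '-' in Dromoma and Ornithax only — synapomorphy for {Dromoma, Ornithax}.
Most parsimonious ingroup topology: (((Leptoops,Ophieus),(Ornithax,Dromoma)),Meroilis).
Ornithax and Dromoma form a cherry on this tree, so they are sister taxa.

Dromoma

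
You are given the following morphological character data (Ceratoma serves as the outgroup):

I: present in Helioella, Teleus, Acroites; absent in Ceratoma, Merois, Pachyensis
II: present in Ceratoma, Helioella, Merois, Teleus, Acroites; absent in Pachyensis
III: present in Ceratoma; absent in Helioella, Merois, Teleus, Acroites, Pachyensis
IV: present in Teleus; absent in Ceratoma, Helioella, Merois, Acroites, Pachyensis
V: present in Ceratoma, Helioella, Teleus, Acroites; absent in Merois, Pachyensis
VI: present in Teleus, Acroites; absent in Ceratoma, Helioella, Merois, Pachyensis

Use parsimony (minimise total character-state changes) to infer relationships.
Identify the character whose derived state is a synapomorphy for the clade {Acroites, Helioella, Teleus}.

Character polarity is set by the outgroup: the derived state is whichever differs from the outgroup's state, so for II, III, V the derived state is 'absent', and for the remaining characters it is 'present'.
I (derived state 'present') is shared by Acroites, Helioella, and Teleus — a synapomorphy uniting that clade.
II: derived state 'absent' in Pachyensis only — an autapomorphy, so it tells us nothing about relationships among taxa.
III (derived state 'absent') is shared by all ingroup taxa — unites the whole ingroup.
IV: derived state 'present' in Teleus only — an autapomorphy, so it tells us nothing about relationships among taxa.
V: derived state 'absent' in Merois and Pachyensis only — synapomorphy for {Merois, Pachyensis}.
VI: derived state 'present' in Acroites and Teleus only — synapomorphy for {Acroites, Teleus}.
Most parsimonious ingroup topology: ((Helioella,(Teleus,Acroites)),(Merois,Pachyensis)).
The clade {Acroites, Helioella, Teleus} is supported by I: its derived state 'present' occurs in exactly those taxa and in no other taxon (including the outgroup).

I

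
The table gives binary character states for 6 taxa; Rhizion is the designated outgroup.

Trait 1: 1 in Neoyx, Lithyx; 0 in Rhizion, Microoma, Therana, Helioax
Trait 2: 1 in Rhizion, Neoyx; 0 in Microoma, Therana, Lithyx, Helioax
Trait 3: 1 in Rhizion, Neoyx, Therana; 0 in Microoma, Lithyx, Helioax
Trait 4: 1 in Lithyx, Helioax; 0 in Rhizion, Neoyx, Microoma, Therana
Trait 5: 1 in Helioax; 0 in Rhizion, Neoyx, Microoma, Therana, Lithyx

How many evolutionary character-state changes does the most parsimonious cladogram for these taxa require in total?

Character polarity is set by the outgroup: the derived state is whichever differs from the outgroup's state, so for Trait 2, Trait 3 the derived state is '0', and for the remaining characters it is '1'.
Trait 1 (state '1') occurs in Lithyx and Neoyx but conflicts with the nesting implied by the other characters — most parsimoniously interpreted as homoplasy.
Trait 2 (derived state '0') is shared by Helioax, Lithyx, Microoma, and Therana — a synapomorphy uniting that clade.
Only Helioax, Lithyx, and Microoma show the derived state '0' for Trait 3, supporting them as a clade.
Only Helioax and Lithyx show the derived state '1' for Trait 4, supporting them as a clade.
Trait 5: derived state '1' in Helioax only — an autapomorphy, so it tells us nothing about relationships among taxa.
Most parsimonious ingroup topology: (Neoyx,((Microoma,(Lithyx,Helioax)),Therana)).
Changes per character on this tree: Trait 1: 2; Trait 2: 1; Trait 3: 1; Trait 4: 1; Trait 5: 1.
Total = 6.

6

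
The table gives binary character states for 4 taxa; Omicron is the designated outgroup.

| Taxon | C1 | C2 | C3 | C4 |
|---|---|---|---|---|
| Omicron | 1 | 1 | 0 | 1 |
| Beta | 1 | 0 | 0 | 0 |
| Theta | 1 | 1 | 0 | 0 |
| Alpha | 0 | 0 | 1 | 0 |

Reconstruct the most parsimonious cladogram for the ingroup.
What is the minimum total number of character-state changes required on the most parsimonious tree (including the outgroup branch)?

4

Character polarity is set by the outgroup: the derived state is whichever differs from the outgroup's state, so for C1, C2, C4 the derived state is '0', and for the remaining characters it is '1'.
C1: derived state '0' in Alpha only — an autapomorphy, so it tells us nothing about relationships among taxa.
C2: derived state '0' in Alpha and Beta only — synapomorphy for {Alpha, Beta}.
C3: derived state '1' in Alpha only — an autapomorphy, so it tells us nothing about relationships among taxa.
C4 (derived state '0') is shared by all ingroup taxa — unites the whole ingroup.
Most parsimonious ingroup topology: ((Beta,Alpha),Theta).
Changes per character on this tree: C1: 1; C2: 1; C3: 1; C4: 1.
Total = 4.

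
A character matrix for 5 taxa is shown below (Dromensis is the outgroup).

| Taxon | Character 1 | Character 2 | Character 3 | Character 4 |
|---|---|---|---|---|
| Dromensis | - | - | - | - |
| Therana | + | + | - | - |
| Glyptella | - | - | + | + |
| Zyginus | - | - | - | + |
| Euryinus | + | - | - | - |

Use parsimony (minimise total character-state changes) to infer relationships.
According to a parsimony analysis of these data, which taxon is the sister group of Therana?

Euryinus

The outgroup has state '-' for every character, so '+' is the derived state throughout.
Character 1 (derived state '+') is shared by Euryinus and Therana — a synapomorphy uniting that clade.
Character 2 (derived state '+') is unique to Therana (autapomorphy; uninformative for grouping).
Character 3 (derived state '+') is unique to Glyptella (autapomorphy; uninformative for grouping).
Character 4 (derived state '+') is shared by Glyptella and Zyginus — a synapomorphy uniting that clade.
Most parsimonious ingroup topology: ((Therana,Euryinus),(Glyptella,Zyginus)).
Therana and Euryinus form a cherry on this tree, so they are sister taxa.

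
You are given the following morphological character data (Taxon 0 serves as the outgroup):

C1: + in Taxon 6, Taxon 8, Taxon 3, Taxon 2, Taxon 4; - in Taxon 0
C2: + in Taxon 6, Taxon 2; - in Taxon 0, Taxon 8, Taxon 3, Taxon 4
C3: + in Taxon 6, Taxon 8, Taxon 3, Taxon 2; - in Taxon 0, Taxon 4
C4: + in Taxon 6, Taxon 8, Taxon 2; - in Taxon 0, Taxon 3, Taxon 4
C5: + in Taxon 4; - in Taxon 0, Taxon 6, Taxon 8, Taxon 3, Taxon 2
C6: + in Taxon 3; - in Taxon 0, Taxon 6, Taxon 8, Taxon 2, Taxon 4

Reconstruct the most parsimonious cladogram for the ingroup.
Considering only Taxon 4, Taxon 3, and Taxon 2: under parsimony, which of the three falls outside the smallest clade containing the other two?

The outgroup has state '-' for every character, so '+' is the derived state throughout.
C1 (derived state '+') is shared by all ingroup taxa — unites the whole ingroup.
C2 (derived state '+') is shared by Taxon 2 and Taxon 6 — a synapomorphy uniting that clade.
C3: derived state '+' in Taxon 2, Taxon 3, Taxon 6, and Taxon 8 only — synapomorphy for {Taxon 2, Taxon 3, Taxon 6, Taxon 8}.
C4: derived state '+' in Taxon 2, Taxon 6, and Taxon 8 only — synapomorphy for {Taxon 2, Taxon 6, Taxon 8}.
C5 (derived state '+') is unique to Taxon 4 (autapomorphy; uninformative for grouping).
C6: derived state '+' in Taxon 3 only — an autapomorphy, so it tells us nothing about relationships among taxa.
Most parsimonious ingroup topology: ((((Taxon 6,Taxon 2),Taxon 8),Taxon 3),Taxon 4).
Taxon 2 and Taxon 3 share a more recent common ancestor with each other than either does with Taxon 4, so Taxon 4 is the least closely related of the three.

Taxon 4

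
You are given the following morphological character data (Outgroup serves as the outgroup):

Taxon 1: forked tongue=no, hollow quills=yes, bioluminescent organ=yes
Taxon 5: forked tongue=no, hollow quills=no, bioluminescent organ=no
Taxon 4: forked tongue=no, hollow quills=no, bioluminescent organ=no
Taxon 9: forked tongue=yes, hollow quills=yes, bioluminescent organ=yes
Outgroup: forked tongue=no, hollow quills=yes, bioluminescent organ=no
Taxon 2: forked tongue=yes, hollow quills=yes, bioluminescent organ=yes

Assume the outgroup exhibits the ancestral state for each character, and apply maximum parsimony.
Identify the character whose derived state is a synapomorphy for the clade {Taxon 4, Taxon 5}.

Character polarity is set by the outgroup: the derived state is whichever differs from the outgroup's state, so for hollow quills the derived state is 'no', and for the remaining characters it is 'yes'.
forked tongue: derived state 'yes' in Taxon 2 and Taxon 9 only — synapomorphy for {Taxon 2, Taxon 9}.
hollow quills (derived state 'no') is shared by Taxon 4 and Taxon 5 — a synapomorphy uniting that clade.
bioluminescent organ (derived state 'yes') is shared by Taxon 1, Taxon 2, and Taxon 9 — a synapomorphy uniting that clade.
Most parsimonious ingroup topology: ((Taxon 1,(Taxon 2,Taxon 9)),(Taxon 5,Taxon 4)).
The clade {Taxon 4, Taxon 5} is supported by hollow quills: its derived state 'no' occurs in exactly those taxa and in no other taxon (including the outgroup).

hollow quills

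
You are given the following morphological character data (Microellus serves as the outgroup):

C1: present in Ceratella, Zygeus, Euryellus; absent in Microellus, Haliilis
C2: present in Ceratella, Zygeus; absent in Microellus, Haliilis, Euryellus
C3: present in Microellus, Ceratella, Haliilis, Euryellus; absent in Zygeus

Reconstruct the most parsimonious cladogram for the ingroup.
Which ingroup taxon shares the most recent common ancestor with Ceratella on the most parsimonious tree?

Zygeus

Character polarity is set by the outgroup: the derived state is whichever differs from the outgroup's state, so for C3 the derived state is 'absent', and for the remaining characters it is 'present'.
Only Ceratella, Euryellus, and Zygeus show the derived state 'present' for C1, supporting them as a clade.
C2: derived state 'present' in Ceratella and Zygeus only — synapomorphy for {Ceratella, Zygeus}.
C3 (derived state 'absent') is unique to Zygeus (autapomorphy; uninformative for grouping).
Most parsimonious ingroup topology: (((Ceratella,Zygeus),Euryellus),Haliilis).
Ceratella and Zygeus form a cherry on this tree, so they are sister taxa.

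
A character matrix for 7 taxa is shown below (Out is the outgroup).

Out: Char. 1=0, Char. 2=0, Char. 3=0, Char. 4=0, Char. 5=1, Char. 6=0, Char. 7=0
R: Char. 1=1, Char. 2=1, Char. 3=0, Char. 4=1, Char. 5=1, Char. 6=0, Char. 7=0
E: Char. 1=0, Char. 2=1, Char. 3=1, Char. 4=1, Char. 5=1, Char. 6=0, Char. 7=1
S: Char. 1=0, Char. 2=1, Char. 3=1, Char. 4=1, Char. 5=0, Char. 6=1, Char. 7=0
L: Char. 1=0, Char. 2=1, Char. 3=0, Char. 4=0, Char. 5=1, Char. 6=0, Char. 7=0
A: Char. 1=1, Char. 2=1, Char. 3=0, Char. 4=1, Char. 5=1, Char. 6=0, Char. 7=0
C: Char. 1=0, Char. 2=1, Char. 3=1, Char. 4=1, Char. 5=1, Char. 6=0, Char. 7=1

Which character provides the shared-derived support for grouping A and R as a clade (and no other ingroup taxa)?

Char. 1

Character polarity is set by the outgroup: the derived state is whichever differs from the outgroup's state, so for Char. 5 the derived state is '0', and for the remaining characters it is '1'.
Char. 1: derived state '1' in A and R only — synapomorphy for {A, R}.
All ingroup taxa share the derived state '1' for Char. 2; it defines the ingroup but does not resolve relationships within it.
Char. 3 (derived state '1') is shared by C, E, and S — a synapomorphy uniting that clade.
Only A, C, E, R, and S show the derived state '1' for Char. 4, supporting them as a clade.
Char. 5 (derived state '0') is unique to S (autapomorphy; uninformative for grouping).
Char. 6: derived state '1' in S only — an autapomorphy, so it tells us nothing about relationships among taxa.
Only C and E show the derived state '1' for Char. 7, supporting them as a clade.
Most parsimonious ingroup topology: (((R,A),((E,C),S)),L).
The clade {A, R} is supported by Char. 1: its derived state '1' occurs in exactly those taxa and in no other taxon (including the outgroup).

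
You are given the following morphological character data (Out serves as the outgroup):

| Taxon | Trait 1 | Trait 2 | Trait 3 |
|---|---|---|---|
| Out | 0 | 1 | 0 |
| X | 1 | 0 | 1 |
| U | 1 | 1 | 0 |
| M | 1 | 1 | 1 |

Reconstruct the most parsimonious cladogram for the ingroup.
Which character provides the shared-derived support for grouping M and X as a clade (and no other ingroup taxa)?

Trait 3

Character polarity is set by the outgroup: the derived state is whichever differs from the outgroup's state, so for Trait 2 the derived state is '0', and for the remaining characters it is '1'.
Trait 1 (derived state '1') is shared by all ingroup taxa — unites the whole ingroup.
Trait 2 (derived state '0') is unique to X (autapomorphy; uninformative for grouping).
Trait 3: derived state '1' in M and X only — synapomorphy for {M, X}.
Most parsimonious ingroup topology: ((X,M),U).
The clade {M, X} is supported by Trait 3: its derived state '1' occurs in exactly those taxa and in no other taxon (including the outgroup).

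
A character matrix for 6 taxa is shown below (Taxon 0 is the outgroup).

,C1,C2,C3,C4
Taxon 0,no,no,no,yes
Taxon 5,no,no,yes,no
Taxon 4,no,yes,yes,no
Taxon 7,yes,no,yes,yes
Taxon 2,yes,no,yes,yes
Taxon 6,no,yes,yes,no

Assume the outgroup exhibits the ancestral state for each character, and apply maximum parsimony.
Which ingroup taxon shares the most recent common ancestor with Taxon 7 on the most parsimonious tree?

Character polarity is set by the outgroup: the derived state is whichever differs from the outgroup's state, so for C4 the derived state is 'no', and for the remaining characters it is 'yes'.
C1: derived state 'yes' in Taxon 2 and Taxon 7 only — synapomorphy for {Taxon 2, Taxon 7}.
Only Taxon 4 and Taxon 6 show the derived state 'yes' for C2, supporting them as a clade.
C3 (derived state 'yes') is shared by all ingroup taxa — unites the whole ingroup.
Only Taxon 4, Taxon 5, and Taxon 6 show the derived state 'no' for C4, supporting them as a clade.
Most parsimonious ingroup topology: ((Taxon 5,(Taxon 4,Taxon 6)),(Taxon 7,Taxon 2)).
Taxon 7 and Taxon 2 form a cherry on this tree, so they are sister taxa.

Taxon 2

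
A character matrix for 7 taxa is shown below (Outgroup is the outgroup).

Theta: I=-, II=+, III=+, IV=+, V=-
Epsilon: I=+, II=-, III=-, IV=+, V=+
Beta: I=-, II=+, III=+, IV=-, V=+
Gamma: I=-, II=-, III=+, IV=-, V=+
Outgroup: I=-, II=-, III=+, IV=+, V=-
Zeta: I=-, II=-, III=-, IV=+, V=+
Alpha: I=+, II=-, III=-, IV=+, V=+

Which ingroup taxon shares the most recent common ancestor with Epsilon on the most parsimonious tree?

Alpha

Character polarity is set by the outgroup: the derived state is whichever differs from the outgroup's state, so for III, IV the derived state is '-', and for the remaining characters it is '+'.
Only Alpha and Epsilon show the derived state '+' for I, supporting them as a clade.
II groups Beta and Theta, which is incompatible with the clades supported by the remaining characters; treating it as convergent (homoplasy) costs fewer steps than any alternative tree.
III (derived state '-') is shared by Alpha, Epsilon, and Zeta — a synapomorphy uniting that clade.
Only Beta and Gamma show the derived state '-' for IV, supporting them as a clade.
V: derived state '+' in Alpha, Beta, Epsilon, Gamma, and Zeta only — synapomorphy for {Alpha, Beta, Epsilon, Gamma, Zeta}.
Most parsimonious ingroup topology: ((((Epsilon,Alpha),Zeta),(Beta,Gamma)),Theta).
Epsilon and Alpha form a cherry on this tree, so they are sister taxa.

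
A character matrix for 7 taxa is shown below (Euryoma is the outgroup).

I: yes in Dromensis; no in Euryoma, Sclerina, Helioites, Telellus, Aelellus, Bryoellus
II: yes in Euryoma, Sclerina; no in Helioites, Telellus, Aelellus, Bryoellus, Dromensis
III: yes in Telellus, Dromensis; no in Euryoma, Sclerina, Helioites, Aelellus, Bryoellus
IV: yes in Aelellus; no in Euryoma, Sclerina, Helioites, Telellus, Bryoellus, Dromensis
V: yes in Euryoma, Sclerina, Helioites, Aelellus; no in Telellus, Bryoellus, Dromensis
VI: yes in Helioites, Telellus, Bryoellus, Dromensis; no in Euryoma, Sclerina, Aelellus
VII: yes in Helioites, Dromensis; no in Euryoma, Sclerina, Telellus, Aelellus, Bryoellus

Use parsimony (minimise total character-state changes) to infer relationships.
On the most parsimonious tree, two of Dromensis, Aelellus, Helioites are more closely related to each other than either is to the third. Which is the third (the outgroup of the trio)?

Aelellus

Character polarity is set by the outgroup: the derived state is whichever differs from the outgroup's state, so for II, V the derived state is 'no', and for the remaining characters it is 'yes'.
I: derived state 'yes' in Dromensis only — an autapomorphy, so it tells us nothing about relationships among taxa.
Only Aelellus, Bryoellus, Dromensis, Helioites, and Telellus show the derived state 'no' for II, supporting them as a clade.
III (derived state 'yes') is shared by Dromensis and Telellus — a synapomorphy uniting that clade.
IV: derived state 'yes' in Aelellus only — an autapomorphy, so it tells us nothing about relationships among taxa.
V: derived state 'no' in Bryoellus, Dromensis, and Telellus only — synapomorphy for {Bryoellus, Dromensis, Telellus}.
VI (derived state 'yes') is shared by Bryoellus, Dromensis, Helioites, and Telellus — a synapomorphy uniting that clade.
VII groups Dromensis and Helioites, which is incompatible with the clades supported by the remaining characters; treating it as convergent (homoplasy) costs fewer steps than any alternative tree.
Most parsimonious ingroup topology: (Sclerina,((Helioites,((Telellus,Dromensis),Bryoellus)),Aelellus)).
Helioites and Dromensis share a more recent common ancestor with each other than either does with Aelellus, so Aelellus is the least closely related of the three.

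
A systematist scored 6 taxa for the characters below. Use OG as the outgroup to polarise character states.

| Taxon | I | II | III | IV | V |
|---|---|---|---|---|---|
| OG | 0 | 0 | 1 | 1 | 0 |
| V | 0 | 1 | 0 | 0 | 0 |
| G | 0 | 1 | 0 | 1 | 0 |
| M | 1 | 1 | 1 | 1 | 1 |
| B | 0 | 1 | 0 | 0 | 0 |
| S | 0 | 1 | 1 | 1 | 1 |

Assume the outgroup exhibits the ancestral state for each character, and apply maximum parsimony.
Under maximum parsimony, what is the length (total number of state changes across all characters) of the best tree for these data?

5

Character polarity is set by the outgroup: the derived state is whichever differs from the outgroup's state, so for III, IV the derived state is '0', and for the remaining characters it is '1'.
I (derived state '1') is unique to M (autapomorphy; uninformative for grouping).
All ingroup taxa share the derived state '1' for II; it defines the ingroup but does not resolve relationships within it.
III (derived state '0') is shared by B, G, and V — a synapomorphy uniting that clade.
Only B and V show the derived state '0' for IV, supporting them as a clade.
Only M and S show the derived state '1' for V, supporting them as a clade.
Most parsimonious ingroup topology: (((V,B),G),(M,S)).
Changes per character on this tree: I: 1; II: 1; III: 1; IV: 1; V: 1.
Total = 5.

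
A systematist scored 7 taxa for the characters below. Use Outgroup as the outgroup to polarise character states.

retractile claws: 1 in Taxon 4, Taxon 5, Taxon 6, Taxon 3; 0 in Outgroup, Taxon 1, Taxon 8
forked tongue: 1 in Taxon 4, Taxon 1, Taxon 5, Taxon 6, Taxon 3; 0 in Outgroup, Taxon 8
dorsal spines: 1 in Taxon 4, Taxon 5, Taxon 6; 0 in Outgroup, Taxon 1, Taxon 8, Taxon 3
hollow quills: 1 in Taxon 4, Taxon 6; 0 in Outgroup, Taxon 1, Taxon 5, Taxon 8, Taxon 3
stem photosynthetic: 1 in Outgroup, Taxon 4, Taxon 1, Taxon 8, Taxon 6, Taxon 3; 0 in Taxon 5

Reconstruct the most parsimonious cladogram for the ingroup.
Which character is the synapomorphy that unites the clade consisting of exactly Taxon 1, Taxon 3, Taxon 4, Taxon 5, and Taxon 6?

Character polarity is set by the outgroup: the derived state is whichever differs from the outgroup's state, so for stem photosynthetic the derived state is '0', and for the remaining characters it is '1'.
retractile claws: derived state '1' in Taxon 3, Taxon 4, Taxon 5, and Taxon 6 only — synapomorphy for {Taxon 3, Taxon 4, Taxon 5, Taxon 6}.
forked tongue: derived state '1' in Taxon 1, Taxon 3, Taxon 4, Taxon 5, and Taxon 6 only — synapomorphy for {Taxon 1, Taxon 3, Taxon 4, Taxon 5, Taxon 6}.
dorsal spines (derived state '1') is shared by Taxon 4, Taxon 5, and Taxon 6 — a synapomorphy uniting that clade.
hollow quills (derived state '1') is shared by Taxon 4 and Taxon 6 — a synapomorphy uniting that clade.
stem photosynthetic: derived state '0' in Taxon 5 only — an autapomorphy, so it tells us nothing about relationships among taxa.
Most parsimonious ingroup topology: (((((Taxon 4,Taxon 6),Taxon 5),Taxon 3),Taxon 1),Taxon 8).
The clade {Taxon 1, Taxon 3, Taxon 4, Taxon 5, Taxon 6} is supported by forked tongue: its derived state '1' occurs in exactly those taxa and in no other taxon (including the outgroup).

forked tongue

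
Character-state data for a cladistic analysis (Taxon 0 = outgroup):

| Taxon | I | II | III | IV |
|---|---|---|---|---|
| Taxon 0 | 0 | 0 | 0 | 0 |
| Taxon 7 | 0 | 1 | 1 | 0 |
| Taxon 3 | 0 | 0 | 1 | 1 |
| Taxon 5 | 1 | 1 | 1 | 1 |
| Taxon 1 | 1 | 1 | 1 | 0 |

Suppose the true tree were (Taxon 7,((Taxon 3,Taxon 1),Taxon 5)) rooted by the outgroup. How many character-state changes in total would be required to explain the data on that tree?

Map each character onto (Taxon 7,((Taxon 3,Taxon 1),Taxon 5)) (rooted by Taxon 0) and count the minimum state changes it requires (Fitch parsimony):
I: 2; II: 2; III: 1; IV: 2.
Total tree length = 7.

7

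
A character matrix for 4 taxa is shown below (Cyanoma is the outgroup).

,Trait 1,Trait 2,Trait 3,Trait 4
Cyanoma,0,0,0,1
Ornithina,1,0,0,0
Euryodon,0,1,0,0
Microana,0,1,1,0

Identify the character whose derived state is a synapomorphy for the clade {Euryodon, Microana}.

Character polarity is set by the outgroup: the derived state is whichever differs from the outgroup's state, so for Trait 4 the derived state is '0', and for the remaining characters it is '1'.
Trait 1: derived state '1' in Ornithina only — an autapomorphy, so it tells us nothing about relationships among taxa.
Only Euryodon and Microana show the derived state '1' for Trait 2, supporting them as a clade.
Trait 3 (derived state '1') is unique to Microana (autapomorphy; uninformative for grouping).
All ingroup taxa share the derived state '0' for Trait 4; it defines the ingroup but does not resolve relationships within it.
Most parsimonious ingroup topology: (Ornithina,(Euryodon,Microana)).
The clade {Euryodon, Microana} is supported by Trait 2: its derived state '1' occurs in exactly those taxa and in no other taxon (including the outgroup).

Trait 2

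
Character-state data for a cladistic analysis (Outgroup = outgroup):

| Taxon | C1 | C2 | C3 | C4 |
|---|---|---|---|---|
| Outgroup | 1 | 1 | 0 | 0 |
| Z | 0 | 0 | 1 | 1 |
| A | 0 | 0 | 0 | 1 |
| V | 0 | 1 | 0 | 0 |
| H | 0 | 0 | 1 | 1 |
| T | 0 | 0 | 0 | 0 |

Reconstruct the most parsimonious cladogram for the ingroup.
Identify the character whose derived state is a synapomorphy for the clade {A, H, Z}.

Character polarity is set by the outgroup: the derived state is whichever differs from the outgroup's state, so for C1, C2 the derived state is '0', and for the remaining characters it is '1'.
All ingroup taxa share the derived state '0' for C1; it defines the ingroup but does not resolve relationships within it.
C2 (derived state '0') is shared by A, H, T, and Z — a synapomorphy uniting that clade.
C3 (derived state '1') is shared by H and Z — a synapomorphy uniting that clade.
C4: derived state '1' in A, H, and Z only — synapomorphy for {A, H, Z}.
Most parsimonious ingroup topology: ((((Z,H),A),T),V).
The clade {A, H, Z} is supported by C4: its derived state '1' occurs in exactly those taxa and in no other taxon (including the outgroup).

C4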